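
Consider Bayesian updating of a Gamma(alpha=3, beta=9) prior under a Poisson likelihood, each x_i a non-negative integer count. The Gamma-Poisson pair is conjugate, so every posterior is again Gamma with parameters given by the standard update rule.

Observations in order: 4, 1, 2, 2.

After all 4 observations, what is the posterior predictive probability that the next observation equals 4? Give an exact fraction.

obs 1: x=4 → posterior Gamma(7, 10)
obs 2: x=1 → posterior Gamma(8, 11)
obs 3: x=2 → posterior Gamma(10, 12)
obs 4: x=2 → posterior Gamma(12, 13)

4543126598883795/311136191115624448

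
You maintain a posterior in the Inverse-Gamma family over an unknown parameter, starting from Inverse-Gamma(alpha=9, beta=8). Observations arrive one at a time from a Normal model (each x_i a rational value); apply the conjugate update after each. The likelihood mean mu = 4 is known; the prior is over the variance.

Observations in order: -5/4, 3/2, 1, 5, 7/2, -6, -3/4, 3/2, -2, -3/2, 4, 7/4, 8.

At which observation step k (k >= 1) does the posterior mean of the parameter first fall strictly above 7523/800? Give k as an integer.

k = 10

obs 1: x=-5/4 → posterior Inverse-Gamma(19/2, 697/32)
obs 2: x=3/2 → posterior Inverse-Gamma(10, 797/32)
obs 3: x=1 → posterior Inverse-Gamma(21/2, 941/32)
obs 4: x=5 → posterior Inverse-Gamma(11, 957/32)
obs 5: x=7/2 → posterior Inverse-Gamma(23/2, 961/32)
obs 6: x=-6 → posterior Inverse-Gamma(12, 2561/32)
obs 7: x=-3/4 → posterior Inverse-Gamma(25/2, 1461/16)
obs 8: x=3/2 → posterior Inverse-Gamma(13, 1511/16)
obs 9: x=-2 → posterior Inverse-Gamma(27/2, 1799/16)
obs 10: x=-3/2 → posterior Inverse-Gamma(14, 2041/16)
obs 11: x=4 → posterior Inverse-Gamma(29/2, 2041/16)
obs 12: x=7/4 → posterior Inverse-Gamma(15, 4163/32)
obs 13: x=8 → posterior Inverse-Gamma(31/2, 4419/32)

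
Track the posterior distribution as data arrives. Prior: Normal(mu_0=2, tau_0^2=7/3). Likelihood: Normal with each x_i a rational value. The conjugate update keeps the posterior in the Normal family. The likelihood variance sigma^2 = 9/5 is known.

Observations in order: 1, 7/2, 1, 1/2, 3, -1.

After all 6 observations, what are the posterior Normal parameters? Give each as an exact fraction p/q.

obs 1: x=1 → posterior Normal(89/62, 63/62)
obs 2: x=7/2 → posterior Normal(423/194, 63/97)
obs 3: x=1 → posterior Normal(493/264, 21/44)
obs 4: x=1/2 → posterior Normal(264/167, 63/167)
obs 5: x=3 → posterior Normal(369/202, 63/202)
obs 6: x=-1 → posterior Normal(334/237, 21/79)

mu_0=334/237, tau_0^2=21/79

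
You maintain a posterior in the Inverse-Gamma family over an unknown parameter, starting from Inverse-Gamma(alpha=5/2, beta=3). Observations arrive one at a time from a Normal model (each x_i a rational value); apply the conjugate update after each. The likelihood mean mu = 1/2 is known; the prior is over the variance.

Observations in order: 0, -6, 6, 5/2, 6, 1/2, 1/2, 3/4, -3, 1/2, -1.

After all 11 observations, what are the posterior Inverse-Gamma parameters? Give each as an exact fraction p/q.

obs 1: x=0 → posterior Inverse-Gamma(3, 25/8)
obs 2: x=-6 → posterior Inverse-Gamma(7/2, 97/4)
obs 3: x=6 → posterior Inverse-Gamma(4, 315/8)
obs 4: x=5/2 → posterior Inverse-Gamma(9/2, 331/8)
obs 5: x=6 → posterior Inverse-Gamma(5, 113/2)
obs 6: x=1/2 → posterior Inverse-Gamma(11/2, 113/2)
obs 7: x=1/2 → posterior Inverse-Gamma(6, 113/2)
obs 8: x=3/4 → posterior Inverse-Gamma(13/2, 1809/32)
obs 9: x=-3 → posterior Inverse-Gamma(7, 2005/32)
obs 10: x=1/2 → posterior Inverse-Gamma(15/2, 2005/32)
obs 11: x=-1 → posterior Inverse-Gamma(8, 2041/32)

alpha=8, beta=2041/32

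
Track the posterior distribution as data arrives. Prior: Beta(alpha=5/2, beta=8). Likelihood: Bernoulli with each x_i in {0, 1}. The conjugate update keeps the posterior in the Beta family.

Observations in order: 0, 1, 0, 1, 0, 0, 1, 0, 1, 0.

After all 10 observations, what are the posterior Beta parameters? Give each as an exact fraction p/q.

alpha=13/2, beta=14

obs 1: x=0 → posterior Beta(5/2, 9)
obs 2: x=1 → posterior Beta(7/2, 9)
obs 3: x=0 → posterior Beta(7/2, 10)
obs 4: x=1 → posterior Beta(9/2, 10)
obs 5: x=0 → posterior Beta(9/2, 11)
obs 6: x=0 → posterior Beta(9/2, 12)
obs 7: x=1 → posterior Beta(11/2, 12)
obs 8: x=0 → posterior Beta(11/2, 13)
obs 9: x=1 → posterior Beta(13/2, 13)
obs 10: x=0 → posterior Beta(13/2, 14)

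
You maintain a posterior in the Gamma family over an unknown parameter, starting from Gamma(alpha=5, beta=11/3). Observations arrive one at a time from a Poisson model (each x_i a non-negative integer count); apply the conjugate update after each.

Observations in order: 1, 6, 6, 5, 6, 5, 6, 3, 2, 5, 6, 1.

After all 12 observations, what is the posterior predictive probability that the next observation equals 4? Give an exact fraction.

obs 1: x=1 → posterior Gamma(6, 14/3)
obs 2: x=6 → posterior Gamma(12, 17/3)
obs 3: x=6 → posterior Gamma(18, 20/3)
obs 4: x=5 → posterior Gamma(23, 23/3)
obs 5: x=6 → posterior Gamma(29, 26/3)
obs 6: x=5 → posterior Gamma(34, 29/3)
obs 7: x=6 → posterior Gamma(40, 32/3)
obs 8: x=3 → posterior Gamma(43, 35/3)
obs 9: x=2 → posterior Gamma(45, 38/3)
obs 10: x=5 → posterior Gamma(50, 41/3)
obs 11: x=6 → posterior Gamma(56, 44/3)
obs 12: x=1 → posterior Gamma(57, 47/3)

1611342219646347899288793425284004170160015060323697659392513240882349727690909366370814511890414400169/8673617379884035472059622406959533691406250000000000000000000000000000000000000000000000000000000000000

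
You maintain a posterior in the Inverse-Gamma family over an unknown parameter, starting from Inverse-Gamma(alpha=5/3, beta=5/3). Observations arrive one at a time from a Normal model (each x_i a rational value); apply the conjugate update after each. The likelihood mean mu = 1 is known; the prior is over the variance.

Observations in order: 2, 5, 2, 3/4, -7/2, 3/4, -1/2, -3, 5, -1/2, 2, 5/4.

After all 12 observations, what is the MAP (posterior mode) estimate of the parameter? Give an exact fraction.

obs 1: x=2 → posterior Inverse-Gamma(13/6, 13/6)
obs 2: x=5 → posterior Inverse-Gamma(8/3, 61/6)
obs 3: x=2 → posterior Inverse-Gamma(19/6, 32/3)
obs 4: x=3/4 → posterior Inverse-Gamma(11/3, 1027/96)
obs 5: x=-7/2 → posterior Inverse-Gamma(25/6, 1999/96)
obs 6: x=3/4 → posterior Inverse-Gamma(14/3, 1001/48)
obs 7: x=-1/2 → posterior Inverse-Gamma(31/6, 1055/48)
obs 8: x=-3 → posterior Inverse-Gamma(17/3, 1439/48)
obs 9: x=5 → posterior Inverse-Gamma(37/6, 1823/48)
obs 10: x=-1/2 → posterior Inverse-Gamma(20/3, 1877/48)
obs 11: x=2 → posterior Inverse-Gamma(43/6, 1901/48)
obs 12: x=5/4 → posterior Inverse-Gamma(23/3, 3805/96)

3805/832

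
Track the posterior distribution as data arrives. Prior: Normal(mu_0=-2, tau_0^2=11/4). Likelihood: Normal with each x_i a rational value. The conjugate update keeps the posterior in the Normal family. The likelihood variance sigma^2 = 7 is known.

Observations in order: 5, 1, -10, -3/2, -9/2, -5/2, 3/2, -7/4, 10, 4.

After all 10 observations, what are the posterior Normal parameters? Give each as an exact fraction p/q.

mu_0=-169/552, tau_0^2=77/138

obs 1: x=5 → posterior Normal(-1/39, 77/39)
obs 2: x=1 → posterior Normal(1/5, 77/50)
obs 3: x=-10 → posterior Normal(-100/61, 77/61)
obs 4: x=-3/2 → posterior Normal(-233/144, 77/72)
obs 5: x=-9/2 → posterior Normal(-2, 77/83)
obs 6: x=-5/2 → posterior Normal(-387/188, 77/94)
obs 7: x=3/2 → posterior Normal(-59/35, 11/15)
obs 8: x=-7/4 → posterior Normal(-785/464, 77/116)
obs 9: x=10 → posterior Normal(-345/508, 77/127)
obs 10: x=4 → posterior Normal(-169/552, 77/138)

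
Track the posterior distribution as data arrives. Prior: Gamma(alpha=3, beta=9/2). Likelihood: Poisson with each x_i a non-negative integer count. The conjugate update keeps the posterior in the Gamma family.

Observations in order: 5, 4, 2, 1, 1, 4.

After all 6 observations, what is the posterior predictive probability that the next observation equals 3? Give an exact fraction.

3427651050786443079210259660320/20880467999847912034355032910567

obs 1: x=5 → posterior Gamma(8, 11/2)
obs 2: x=4 → posterior Gamma(12, 13/2)
obs 3: x=2 → posterior Gamma(14, 15/2)
obs 4: x=1 → posterior Gamma(15, 17/2)
obs 5: x=1 → posterior Gamma(16, 19/2)
obs 6: x=4 → posterior Gamma(20, 21/2)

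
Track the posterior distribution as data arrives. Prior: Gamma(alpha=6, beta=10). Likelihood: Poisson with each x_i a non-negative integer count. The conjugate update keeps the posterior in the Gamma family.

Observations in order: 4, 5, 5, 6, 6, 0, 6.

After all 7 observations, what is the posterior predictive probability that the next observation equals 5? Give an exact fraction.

obs 1: x=4 → posterior Gamma(10, 11)
obs 2: x=5 → posterior Gamma(15, 12)
obs 3: x=5 → posterior Gamma(20, 13)
obs 4: x=6 → posterior Gamma(26, 14)
obs 5: x=6 → posterior Gamma(32, 15)
obs 6: x=0 → posterior Gamma(32, 16)
obs 7: x=6 → posterior Gamma(38, 17)

4051705419939596159290260577870811281073118429238601/78983517941709841127045532596336461155212314841972736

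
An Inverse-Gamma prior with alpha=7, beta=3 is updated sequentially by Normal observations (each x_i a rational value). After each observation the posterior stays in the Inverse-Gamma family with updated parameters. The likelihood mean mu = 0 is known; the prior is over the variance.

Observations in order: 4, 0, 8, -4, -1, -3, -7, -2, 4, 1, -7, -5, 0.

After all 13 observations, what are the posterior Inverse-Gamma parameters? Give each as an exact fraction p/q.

alpha=27/2, beta=128

obs 1: x=4 → posterior Inverse-Gamma(15/2, 11)
obs 2: x=0 → posterior Inverse-Gamma(8, 11)
obs 3: x=8 → posterior Inverse-Gamma(17/2, 43)
obs 4: x=-4 → posterior Inverse-Gamma(9, 51)
obs 5: x=-1 → posterior Inverse-Gamma(19/2, 103/2)
obs 6: x=-3 → posterior Inverse-Gamma(10, 56)
obs 7: x=-7 → posterior Inverse-Gamma(21/2, 161/2)
obs 8: x=-2 → posterior Inverse-Gamma(11, 165/2)
obs 9: x=4 → posterior Inverse-Gamma(23/2, 181/2)
obs 10: x=1 → posterior Inverse-Gamma(12, 91)
obs 11: x=-7 → posterior Inverse-Gamma(25/2, 231/2)
obs 12: x=-5 → posterior Inverse-Gamma(13, 128)
obs 13: x=0 → posterior Inverse-Gamma(27/2, 128)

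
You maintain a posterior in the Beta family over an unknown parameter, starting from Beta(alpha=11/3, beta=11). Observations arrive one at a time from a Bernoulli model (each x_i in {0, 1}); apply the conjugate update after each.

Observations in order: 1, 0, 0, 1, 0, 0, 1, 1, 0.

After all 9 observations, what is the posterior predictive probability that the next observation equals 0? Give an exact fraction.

obs 1: x=1 → posterior Beta(14/3, 11)
obs 2: x=0 → posterior Beta(14/3, 12)
obs 3: x=0 → posterior Beta(14/3, 13)
obs 4: x=1 → posterior Beta(17/3, 13)
obs 5: x=0 → posterior Beta(17/3, 14)
obs 6: x=0 → posterior Beta(17/3, 15)
obs 7: x=1 → posterior Beta(20/3, 15)
obs 8: x=1 → posterior Beta(23/3, 15)
obs 9: x=0 → posterior Beta(23/3, 16)

48/71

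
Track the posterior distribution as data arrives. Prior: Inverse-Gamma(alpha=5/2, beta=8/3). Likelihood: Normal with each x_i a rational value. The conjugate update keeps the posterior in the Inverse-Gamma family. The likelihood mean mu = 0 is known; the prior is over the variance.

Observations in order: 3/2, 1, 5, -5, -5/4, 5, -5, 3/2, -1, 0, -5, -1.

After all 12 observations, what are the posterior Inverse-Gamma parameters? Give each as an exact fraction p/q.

obs 1: x=3/2 → posterior Inverse-Gamma(3, 91/24)
obs 2: x=1 → posterior Inverse-Gamma(7/2, 103/24)
obs 3: x=5 → posterior Inverse-Gamma(4, 403/24)
obs 4: x=-5 → posterior Inverse-Gamma(9/2, 703/24)
obs 5: x=-5/4 → posterior Inverse-Gamma(5, 2887/96)
obs 6: x=5 → posterior Inverse-Gamma(11/2, 4087/96)
obs 7: x=-5 → posterior Inverse-Gamma(6, 5287/96)
obs 8: x=3/2 → posterior Inverse-Gamma(13/2, 5395/96)
obs 9: x=-1 → posterior Inverse-Gamma(7, 5443/96)
obs 10: x=0 → posterior Inverse-Gamma(15/2, 5443/96)
obs 11: x=-5 → posterior Inverse-Gamma(8, 6643/96)
obs 12: x=-1 → posterior Inverse-Gamma(17/2, 6691/96)

alpha=17/2, beta=6691/96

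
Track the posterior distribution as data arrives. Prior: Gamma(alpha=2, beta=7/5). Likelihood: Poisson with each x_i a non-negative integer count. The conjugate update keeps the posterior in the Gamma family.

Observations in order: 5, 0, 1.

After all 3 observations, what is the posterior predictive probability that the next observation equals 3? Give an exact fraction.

obs 1: x=5 → posterior Gamma(7, 12/5)
obs 2: x=0 → posterior Gamma(7, 17/5)
obs 3: x=1 → posterior Gamma(8, 22/5)

274379367680000/1853020188851841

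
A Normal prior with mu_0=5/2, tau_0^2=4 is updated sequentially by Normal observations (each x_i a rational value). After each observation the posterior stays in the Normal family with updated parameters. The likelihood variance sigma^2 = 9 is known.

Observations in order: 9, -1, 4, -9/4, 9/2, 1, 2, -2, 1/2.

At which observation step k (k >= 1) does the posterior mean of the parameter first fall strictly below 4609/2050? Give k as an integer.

k = 8

obs 1: x=9 → posterior Normal(9/2, 36/13)
obs 2: x=-1 → posterior Normal(109/34, 36/17)
obs 3: x=4 → posterior Normal(47/14, 12/7)
obs 4: x=-9/4 → posterior Normal(123/50, 36/25)
obs 5: x=9/2 → posterior Normal(159/58, 36/29)
obs 6: x=1 → posterior Normal(167/66, 12/11)
obs 7: x=2 → posterior Normal(183/74, 36/37)
obs 8: x=-2 → posterior Normal(167/82, 36/41)
obs 9: x=1/2 → posterior Normal(19/10, 4/5)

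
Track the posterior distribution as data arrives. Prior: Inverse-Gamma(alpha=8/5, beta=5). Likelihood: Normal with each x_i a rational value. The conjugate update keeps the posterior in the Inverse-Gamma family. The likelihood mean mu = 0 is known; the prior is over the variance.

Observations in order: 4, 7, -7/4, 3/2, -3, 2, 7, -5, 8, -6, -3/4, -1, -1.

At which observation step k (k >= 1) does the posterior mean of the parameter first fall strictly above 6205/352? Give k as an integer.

k = 2

obs 1: x=4 → posterior Inverse-Gamma(21/10, 13)
obs 2: x=7 → posterior Inverse-Gamma(13/5, 75/2)
obs 3: x=-7/4 → posterior Inverse-Gamma(31/10, 1249/32)
obs 4: x=3/2 → posterior Inverse-Gamma(18/5, 1285/32)
obs 5: x=-3 → posterior Inverse-Gamma(41/10, 1429/32)
obs 6: x=2 → posterior Inverse-Gamma(23/5, 1493/32)
obs 7: x=7 → posterior Inverse-Gamma(51/10, 2277/32)
obs 8: x=-5 → posterior Inverse-Gamma(28/5, 2677/32)
obs 9: x=8 → posterior Inverse-Gamma(61/10, 3701/32)
obs 10: x=-6 → posterior Inverse-Gamma(33/5, 4277/32)
obs 11: x=-3/4 → posterior Inverse-Gamma(71/10, 2143/16)
obs 12: x=-1 → posterior Inverse-Gamma(38/5, 2151/16)
obs 13: x=-1 → posterior Inverse-Gamma(81/10, 2159/16)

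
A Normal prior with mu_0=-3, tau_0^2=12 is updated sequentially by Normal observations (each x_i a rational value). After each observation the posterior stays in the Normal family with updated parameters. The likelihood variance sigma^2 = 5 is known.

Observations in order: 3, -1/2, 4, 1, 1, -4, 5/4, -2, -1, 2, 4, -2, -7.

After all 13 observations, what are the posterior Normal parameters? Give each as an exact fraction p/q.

obs 1: x=3 → posterior Normal(21/17, 60/17)
obs 2: x=-1/2 → posterior Normal(15/29, 60/29)
obs 3: x=4 → posterior Normal(63/41, 60/41)
obs 4: x=1 → posterior Normal(75/53, 60/53)
obs 5: x=1 → posterior Normal(87/65, 12/13)
obs 6: x=-4 → posterior Normal(39/77, 60/77)
obs 7: x=5/4 → posterior Normal(54/89, 60/89)
obs 8: x=-2 → posterior Normal(30/101, 60/101)
obs 9: x=-1 → posterior Normal(18/113, 60/113)
obs 10: x=2 → posterior Normal(42/125, 12/25)
obs 11: x=4 → posterior Normal(90/137, 60/137)
obs 12: x=-2 → posterior Normal(66/149, 60/149)
obs 13: x=-7 → posterior Normal(-18/161, 60/161)

mu_0=-18/161, tau_0^2=60/161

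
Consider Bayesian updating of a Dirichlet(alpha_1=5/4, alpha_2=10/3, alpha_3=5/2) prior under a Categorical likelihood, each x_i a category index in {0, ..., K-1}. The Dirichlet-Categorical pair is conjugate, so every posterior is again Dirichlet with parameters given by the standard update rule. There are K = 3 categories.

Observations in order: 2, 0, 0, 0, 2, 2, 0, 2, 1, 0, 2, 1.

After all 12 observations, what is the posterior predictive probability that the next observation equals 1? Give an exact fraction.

obs 1: x=2 → posterior Dirichlet(5/4, 10/3, 7/2)
obs 2: x=0 → posterior Dirichlet(9/4, 10/3, 7/2)
obs 3: x=0 → posterior Dirichlet(13/4, 10/3, 7/2)
obs 4: x=0 → posterior Dirichlet(17/4, 10/3, 7/2)
obs 5: x=2 → posterior Dirichlet(17/4, 10/3, 9/2)
obs 6: x=2 → posterior Dirichlet(17/4, 10/3, 11/2)
obs 7: x=0 → posterior Dirichlet(21/4, 10/3, 11/2)
obs 8: x=2 → posterior Dirichlet(21/4, 10/3, 13/2)
obs 9: x=1 → posterior Dirichlet(21/4, 13/3, 13/2)
obs 10: x=0 → posterior Dirichlet(25/4, 13/3, 13/2)
obs 11: x=2 → posterior Dirichlet(25/4, 13/3, 15/2)
obs 12: x=1 → posterior Dirichlet(25/4, 16/3, 15/2)

64/229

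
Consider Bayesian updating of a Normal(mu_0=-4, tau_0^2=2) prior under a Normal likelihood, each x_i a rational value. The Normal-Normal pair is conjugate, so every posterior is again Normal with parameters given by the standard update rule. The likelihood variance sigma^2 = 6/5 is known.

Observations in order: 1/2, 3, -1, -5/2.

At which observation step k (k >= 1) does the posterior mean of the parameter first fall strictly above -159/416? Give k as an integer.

obs 1: x=1/2 → posterior Normal(-19/16, 3/4)
obs 2: x=3 → posterior Normal(11/26, 6/13)
obs 3: x=-1 → posterior Normal(1/36, 1/3)
obs 4: x=-5/2 → posterior Normal(-12/23, 6/23)

k = 2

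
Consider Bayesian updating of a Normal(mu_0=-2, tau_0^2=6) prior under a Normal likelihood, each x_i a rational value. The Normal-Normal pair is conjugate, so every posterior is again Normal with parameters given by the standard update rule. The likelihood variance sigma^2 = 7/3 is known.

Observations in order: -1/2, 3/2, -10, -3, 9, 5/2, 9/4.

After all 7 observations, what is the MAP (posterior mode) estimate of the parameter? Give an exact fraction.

5/38

obs 1: x=-1/2 → posterior Normal(-23/25, 42/25)
obs 2: x=3/2 → posterior Normal(4/43, 42/43)
obs 3: x=-10 → posterior Normal(-176/61, 42/61)
obs 4: x=-3 → posterior Normal(-230/79, 42/79)
obs 5: x=9 → posterior Normal(-68/97, 42/97)
obs 6: x=5/2 → posterior Normal(-1/5, 42/115)
obs 7: x=9/4 → posterior Normal(5/38, 6/19)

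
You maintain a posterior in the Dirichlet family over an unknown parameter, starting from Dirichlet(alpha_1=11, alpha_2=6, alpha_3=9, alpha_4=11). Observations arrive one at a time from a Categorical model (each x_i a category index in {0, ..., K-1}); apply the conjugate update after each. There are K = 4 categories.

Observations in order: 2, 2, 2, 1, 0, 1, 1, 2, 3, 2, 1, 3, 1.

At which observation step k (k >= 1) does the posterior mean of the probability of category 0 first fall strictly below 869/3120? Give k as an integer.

k = 3

obs 1: x=2 → posterior Dirichlet(11, 6, 10, 11)
obs 2: x=2 → posterior Dirichlet(11, 6, 11, 11)
obs 3: x=2 → posterior Dirichlet(11, 6, 12, 11)
obs 4: x=1 → posterior Dirichlet(11, 7, 12, 11)
obs 5: x=0 → posterior Dirichlet(12, 7, 12, 11)
obs 6: x=1 → posterior Dirichlet(12, 8, 12, 11)
obs 7: x=1 → posterior Dirichlet(12, 9, 12, 11)
obs 8: x=2 → posterior Dirichlet(12, 9, 13, 11)
obs 9: x=3 → posterior Dirichlet(12, 9, 13, 12)
obs 10: x=2 → posterior Dirichlet(12, 9, 14, 12)
obs 11: x=1 → posterior Dirichlet(12, 10, 14, 12)
obs 12: x=3 → posterior Dirichlet(12, 10, 14, 13)
obs 13: x=1 → posterior Dirichlet(12, 11, 14, 13)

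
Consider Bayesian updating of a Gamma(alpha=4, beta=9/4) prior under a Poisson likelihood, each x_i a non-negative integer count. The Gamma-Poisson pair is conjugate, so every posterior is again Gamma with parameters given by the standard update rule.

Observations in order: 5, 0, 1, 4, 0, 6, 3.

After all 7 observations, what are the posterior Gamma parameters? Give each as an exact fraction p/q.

obs 1: x=5 → posterior Gamma(9, 13/4)
obs 2: x=0 → posterior Gamma(9, 17/4)
obs 3: x=1 → posterior Gamma(10, 21/4)
obs 4: x=4 → posterior Gamma(14, 25/4)
obs 5: x=0 → posterior Gamma(14, 29/4)
obs 6: x=6 → posterior Gamma(20, 33/4)
obs 7: x=3 → posterior Gamma(23, 37/4)

alpha=23, beta=37/4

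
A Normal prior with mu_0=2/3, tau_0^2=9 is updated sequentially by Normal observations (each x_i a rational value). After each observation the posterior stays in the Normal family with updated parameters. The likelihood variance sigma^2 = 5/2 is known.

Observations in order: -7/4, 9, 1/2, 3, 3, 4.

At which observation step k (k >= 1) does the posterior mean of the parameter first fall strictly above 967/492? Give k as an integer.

k = 2

obs 1: x=-7/4 → posterior Normal(-169/138, 45/23)
obs 2: x=9 → posterior Normal(803/246, 45/41)
obs 3: x=1/2 → posterior Normal(857/354, 45/59)
obs 4: x=3 → posterior Normal(1181/462, 45/77)
obs 5: x=3 → posterior Normal(301/114, 9/19)
obs 6: x=4 → posterior Normal(1937/678, 45/113)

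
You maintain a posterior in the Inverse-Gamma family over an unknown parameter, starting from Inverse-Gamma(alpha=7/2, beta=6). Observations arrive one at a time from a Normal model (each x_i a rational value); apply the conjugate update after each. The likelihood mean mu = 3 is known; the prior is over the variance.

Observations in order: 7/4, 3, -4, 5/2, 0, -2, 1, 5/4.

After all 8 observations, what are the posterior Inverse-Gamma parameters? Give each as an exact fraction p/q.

alpha=15/2, beta=831/16

obs 1: x=7/4 → posterior Inverse-Gamma(4, 217/32)
obs 2: x=3 → posterior Inverse-Gamma(9/2, 217/32)
obs 3: x=-4 → posterior Inverse-Gamma(5, 1001/32)
obs 4: x=5/2 → posterior Inverse-Gamma(11/2, 1005/32)
obs 5: x=0 → posterior Inverse-Gamma(6, 1149/32)
obs 6: x=-2 → posterior Inverse-Gamma(13/2, 1549/32)
obs 7: x=1 → posterior Inverse-Gamma(7, 1613/32)
obs 8: x=5/4 → posterior Inverse-Gamma(15/2, 831/16)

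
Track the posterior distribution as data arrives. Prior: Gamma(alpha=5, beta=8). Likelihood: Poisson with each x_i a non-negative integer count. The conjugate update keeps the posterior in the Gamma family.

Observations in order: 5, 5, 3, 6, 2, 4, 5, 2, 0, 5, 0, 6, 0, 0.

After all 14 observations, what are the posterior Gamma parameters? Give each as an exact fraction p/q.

obs 1: x=5 → posterior Gamma(10, 9)
obs 2: x=5 → posterior Gamma(15, 10)
obs 3: x=3 → posterior Gamma(18, 11)
obs 4: x=6 → posterior Gamma(24, 12)
obs 5: x=2 → posterior Gamma(26, 13)
obs 6: x=4 → posterior Gamma(30, 14)
obs 7: x=5 → posterior Gamma(35, 15)
obs 8: x=2 → posterior Gamma(37, 16)
obs 9: x=0 → posterior Gamma(37, 17)
obs 10: x=5 → posterior Gamma(42, 18)
obs 11: x=0 → posterior Gamma(42, 19)
obs 12: x=6 → posterior Gamma(48, 20)
obs 13: x=0 → posterior Gamma(48, 21)
obs 14: x=0 → posterior Gamma(48, 22)

alpha=48, beta=22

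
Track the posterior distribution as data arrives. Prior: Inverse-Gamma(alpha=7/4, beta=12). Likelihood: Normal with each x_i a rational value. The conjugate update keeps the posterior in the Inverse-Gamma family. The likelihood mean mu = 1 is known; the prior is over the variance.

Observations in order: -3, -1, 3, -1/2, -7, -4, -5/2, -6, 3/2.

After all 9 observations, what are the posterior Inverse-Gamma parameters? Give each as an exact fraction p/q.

alpha=25/4, beta=803/8

obs 1: x=-3 → posterior Inverse-Gamma(9/4, 20)
obs 2: x=-1 → posterior Inverse-Gamma(11/4, 22)
obs 3: x=3 → posterior Inverse-Gamma(13/4, 24)
obs 4: x=-1/2 → posterior Inverse-Gamma(15/4, 201/8)
obs 5: x=-7 → posterior Inverse-Gamma(17/4, 457/8)
obs 6: x=-4 → posterior Inverse-Gamma(19/4, 557/8)
obs 7: x=-5/2 → posterior Inverse-Gamma(21/4, 303/4)
obs 8: x=-6 → posterior Inverse-Gamma(23/4, 401/4)
obs 9: x=3/2 → posterior Inverse-Gamma(25/4, 803/8)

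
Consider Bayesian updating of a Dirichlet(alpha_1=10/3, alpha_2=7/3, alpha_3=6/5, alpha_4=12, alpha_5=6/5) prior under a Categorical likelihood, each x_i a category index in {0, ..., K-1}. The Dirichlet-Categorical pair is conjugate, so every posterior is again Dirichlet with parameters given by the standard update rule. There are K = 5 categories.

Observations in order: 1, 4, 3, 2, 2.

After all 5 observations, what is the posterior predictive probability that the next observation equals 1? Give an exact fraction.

25/188

obs 1: x=1 → posterior Dirichlet(10/3, 10/3, 6/5, 12, 6/5)
obs 2: x=4 → posterior Dirichlet(10/3, 10/3, 6/5, 12, 11/5)
obs 3: x=3 → posterior Dirichlet(10/3, 10/3, 6/5, 13, 11/5)
obs 4: x=2 → posterior Dirichlet(10/3, 10/3, 11/5, 13, 11/5)
obs 5: x=2 → posterior Dirichlet(10/3, 10/3, 16/5, 13, 11/5)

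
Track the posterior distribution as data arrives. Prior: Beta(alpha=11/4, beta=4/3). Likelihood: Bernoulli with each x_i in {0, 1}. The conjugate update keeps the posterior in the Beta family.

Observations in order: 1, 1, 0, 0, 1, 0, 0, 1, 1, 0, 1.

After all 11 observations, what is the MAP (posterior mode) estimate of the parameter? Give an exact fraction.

93/157

obs 1: x=1 → posterior Beta(15/4, 4/3)
obs 2: x=1 → posterior Beta(19/4, 4/3)
obs 3: x=0 → posterior Beta(19/4, 7/3)
obs 4: x=0 → posterior Beta(19/4, 10/3)
obs 5: x=1 → posterior Beta(23/4, 10/3)
obs 6: x=0 → posterior Beta(23/4, 13/3)
obs 7: x=0 → posterior Beta(23/4, 16/3)
obs 8: x=1 → posterior Beta(27/4, 16/3)
obs 9: x=1 → posterior Beta(31/4, 16/3)
obs 10: x=0 → posterior Beta(31/4, 19/3)
obs 11: x=1 → posterior Beta(35/4, 19/3)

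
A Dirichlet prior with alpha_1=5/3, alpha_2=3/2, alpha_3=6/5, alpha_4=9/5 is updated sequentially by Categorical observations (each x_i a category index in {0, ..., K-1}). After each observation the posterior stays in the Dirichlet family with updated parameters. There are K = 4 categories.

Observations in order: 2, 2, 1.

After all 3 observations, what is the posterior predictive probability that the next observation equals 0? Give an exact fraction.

2/11

obs 1: x=2 → posterior Dirichlet(5/3, 3/2, 11/5, 9/5)
obs 2: x=2 → posterior Dirichlet(5/3, 3/2, 16/5, 9/5)
obs 3: x=1 → posterior Dirichlet(5/3, 5/2, 16/5, 9/5)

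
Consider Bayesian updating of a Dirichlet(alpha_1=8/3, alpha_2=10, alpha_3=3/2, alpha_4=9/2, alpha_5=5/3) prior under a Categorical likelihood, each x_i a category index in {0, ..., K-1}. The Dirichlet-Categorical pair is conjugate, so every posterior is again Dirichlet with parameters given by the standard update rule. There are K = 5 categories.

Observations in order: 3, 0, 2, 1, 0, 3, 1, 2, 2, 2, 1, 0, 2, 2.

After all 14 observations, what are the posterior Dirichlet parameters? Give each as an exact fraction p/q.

alpha_1=17/3, alpha_2=13, alpha_3=15/2, alpha_4=13/2, alpha_5=5/3

obs 1: x=3 → posterior Dirichlet(8/3, 10, 3/2, 11/2, 5/3)
obs 2: x=0 → posterior Dirichlet(11/3, 10, 3/2, 11/2, 5/3)
obs 3: x=2 → posterior Dirichlet(11/3, 10, 5/2, 11/2, 5/3)
obs 4: x=1 → posterior Dirichlet(11/3, 11, 5/2, 11/2, 5/3)
obs 5: x=0 → posterior Dirichlet(14/3, 11, 5/2, 11/2, 5/3)
obs 6: x=3 → posterior Dirichlet(14/3, 11, 5/2, 13/2, 5/3)
obs 7: x=1 → posterior Dirichlet(14/3, 12, 5/2, 13/2, 5/3)
obs 8: x=2 → posterior Dirichlet(14/3, 12, 7/2, 13/2, 5/3)
obs 9: x=2 → posterior Dirichlet(14/3, 12, 9/2, 13/2, 5/3)
obs 10: x=2 → posterior Dirichlet(14/3, 12, 11/2, 13/2, 5/3)
obs 11: x=1 → posterior Dirichlet(14/3, 13, 11/2, 13/2, 5/3)
obs 12: x=0 → posterior Dirichlet(17/3, 13, 11/2, 13/2, 5/3)
obs 13: x=2 → posterior Dirichlet(17/3, 13, 13/2, 13/2, 5/3)
obs 14: x=2 → posterior Dirichlet(17/3, 13, 15/2, 13/2, 5/3)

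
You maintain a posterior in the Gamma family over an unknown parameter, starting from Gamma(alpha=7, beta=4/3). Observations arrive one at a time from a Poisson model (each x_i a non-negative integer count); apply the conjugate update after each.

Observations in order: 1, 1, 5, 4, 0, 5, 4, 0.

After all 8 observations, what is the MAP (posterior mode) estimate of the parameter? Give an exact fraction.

obs 1: x=1 → posterior Gamma(8, 7/3)
obs 2: x=1 → posterior Gamma(9, 10/3)
obs 3: x=5 → posterior Gamma(14, 13/3)
obs 4: x=4 → posterior Gamma(18, 16/3)
obs 5: x=0 → posterior Gamma(18, 19/3)
obs 6: x=5 → posterior Gamma(23, 22/3)
obs 7: x=4 → posterior Gamma(27, 25/3)
obs 8: x=0 → posterior Gamma(27, 28/3)

39/14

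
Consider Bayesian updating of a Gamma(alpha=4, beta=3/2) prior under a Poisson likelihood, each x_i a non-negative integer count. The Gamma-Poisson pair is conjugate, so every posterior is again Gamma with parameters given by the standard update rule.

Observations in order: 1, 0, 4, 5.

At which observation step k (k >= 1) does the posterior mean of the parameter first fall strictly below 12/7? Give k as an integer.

k = 2

obs 1: x=1 → posterior Gamma(5, 5/2)
obs 2: x=0 → posterior Gamma(5, 7/2)
obs 3: x=4 → posterior Gamma(9, 9/2)
obs 4: x=5 → posterior Gamma(14, 11/2)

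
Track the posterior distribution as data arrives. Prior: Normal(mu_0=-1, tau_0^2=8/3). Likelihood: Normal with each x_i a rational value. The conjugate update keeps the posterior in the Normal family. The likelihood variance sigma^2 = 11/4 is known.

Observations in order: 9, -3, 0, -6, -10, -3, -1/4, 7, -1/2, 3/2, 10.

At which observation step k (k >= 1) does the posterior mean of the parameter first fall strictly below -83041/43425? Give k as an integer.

obs 1: x=9 → posterior Normal(51/13, 88/65)
obs 2: x=-3 → posterior Normal(159/97, 88/97)
obs 3: x=0 → posterior Normal(53/43, 88/129)
obs 4: x=-6 → posterior Normal(-33/161, 88/161)
obs 5: x=-10 → posterior Normal(-353/193, 88/193)
obs 6: x=-3 → posterior Normal(-449/225, 88/225)
obs 7: x=-1/4 → posterior Normal(-457/257, 88/257)
obs 8: x=7 → posterior Normal(-233/289, 88/289)
obs 9: x=-1/2 → posterior Normal(-83/107, 88/321)
obs 10: x=3/2 → posterior Normal(-201/353, 88/353)
obs 11: x=10 → posterior Normal(17/55, 8/35)

k = 6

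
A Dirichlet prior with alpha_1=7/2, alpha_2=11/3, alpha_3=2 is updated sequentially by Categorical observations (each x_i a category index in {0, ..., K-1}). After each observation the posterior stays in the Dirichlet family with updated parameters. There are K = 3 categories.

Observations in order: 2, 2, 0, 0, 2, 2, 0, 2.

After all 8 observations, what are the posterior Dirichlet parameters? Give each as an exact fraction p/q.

obs 1: x=2 → posterior Dirichlet(7/2, 11/3, 3)
obs 2: x=2 → posterior Dirichlet(7/2, 11/3, 4)
obs 3: x=0 → posterior Dirichlet(9/2, 11/3, 4)
obs 4: x=0 → posterior Dirichlet(11/2, 11/3, 4)
obs 5: x=2 → posterior Dirichlet(11/2, 11/3, 5)
obs 6: x=2 → posterior Dirichlet(11/2, 11/3, 6)
obs 7: x=0 → posterior Dirichlet(13/2, 11/3, 6)
obs 8: x=2 → posterior Dirichlet(13/2, 11/3, 7)

alpha_1=13/2, alpha_2=11/3, alpha_3=7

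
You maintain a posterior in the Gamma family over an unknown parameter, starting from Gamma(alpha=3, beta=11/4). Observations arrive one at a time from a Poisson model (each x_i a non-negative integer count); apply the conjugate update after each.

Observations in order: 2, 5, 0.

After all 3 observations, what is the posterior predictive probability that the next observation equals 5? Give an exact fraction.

84926336460518705152/2954312706550833698643

obs 1: x=2 → posterior Gamma(5, 15/4)
obs 2: x=5 → posterior Gamma(10, 19/4)
obs 3: x=0 → posterior Gamma(10, 23/4)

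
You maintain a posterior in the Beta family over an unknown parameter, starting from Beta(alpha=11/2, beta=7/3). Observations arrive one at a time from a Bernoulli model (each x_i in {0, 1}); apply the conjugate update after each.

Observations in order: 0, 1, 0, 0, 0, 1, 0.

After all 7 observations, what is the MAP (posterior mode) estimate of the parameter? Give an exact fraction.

39/77

obs 1: x=0 → posterior Beta(11/2, 10/3)
obs 2: x=1 → posterior Beta(13/2, 10/3)
obs 3: x=0 → posterior Beta(13/2, 13/3)
obs 4: x=0 → posterior Beta(13/2, 16/3)
obs 5: x=0 → posterior Beta(13/2, 19/3)
obs 6: x=1 → posterior Beta(15/2, 19/3)
obs 7: x=0 → posterior Beta(15/2, 22/3)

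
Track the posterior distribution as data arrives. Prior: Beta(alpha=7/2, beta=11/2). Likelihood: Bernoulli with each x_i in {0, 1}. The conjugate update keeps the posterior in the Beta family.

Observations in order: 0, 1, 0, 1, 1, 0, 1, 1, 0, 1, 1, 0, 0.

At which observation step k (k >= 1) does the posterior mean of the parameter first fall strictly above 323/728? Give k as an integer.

obs 1: x=0 → posterior Beta(7/2, 13/2)
obs 2: x=1 → posterior Beta(9/2, 13/2)
obs 3: x=0 → posterior Beta(9/2, 15/2)
obs 4: x=1 → posterior Beta(11/2, 15/2)
obs 5: x=1 → posterior Beta(13/2, 15/2)
obs 6: x=0 → posterior Beta(13/2, 17/2)
obs 7: x=1 → posterior Beta(15/2, 17/2)
obs 8: x=1 → posterior Beta(17/2, 17/2)
obs 9: x=0 → posterior Beta(17/2, 19/2)
obs 10: x=1 → posterior Beta(19/2, 19/2)
obs 11: x=1 → posterior Beta(21/2, 19/2)
obs 12: x=0 → posterior Beta(21/2, 21/2)
obs 13: x=0 → posterior Beta(21/2, 23/2)

k = 5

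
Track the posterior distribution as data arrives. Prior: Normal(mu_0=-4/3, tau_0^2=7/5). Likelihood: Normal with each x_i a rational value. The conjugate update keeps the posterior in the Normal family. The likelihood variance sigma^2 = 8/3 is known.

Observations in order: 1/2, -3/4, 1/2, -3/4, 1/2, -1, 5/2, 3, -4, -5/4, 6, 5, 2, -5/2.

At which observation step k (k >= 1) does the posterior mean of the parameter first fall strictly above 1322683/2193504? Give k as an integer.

obs 1: x=1/2 → posterior Normal(-257/366, 56/61)
obs 2: x=-3/4 → posterior Normal(-703/984, 28/41)
obs 3: x=1/2 → posterior Normal(-577/1236, 56/103)
obs 4: x=-3/4 → posterior Normal(-383/744, 14/31)
obs 5: x=1/2 → posterior Normal(-32/87, 56/145)
obs 6: x=-1 → posterior Normal(-223/498, 28/83)
obs 7: x=5/2 → posterior Normal(-131/1122, 56/187)
obs 8: x=3 → posterior Normal(19/96, 7/26)
obs 9: x=-4 → posterior Normal(-257/1374, 56/229)
obs 10: x=-5/4 → posterior Normal(-829/3000, 28/125)
obs 11: x=6 → posterior Normal(683/3252, 56/271)
obs 12: x=5 → posterior Normal(1943/3504, 14/73)
obs 13: x=2 → posterior Normal(2447/3756, 56/313)
obs 14: x=-5/2 → posterior Normal(1817/4008, 28/167)

k = 13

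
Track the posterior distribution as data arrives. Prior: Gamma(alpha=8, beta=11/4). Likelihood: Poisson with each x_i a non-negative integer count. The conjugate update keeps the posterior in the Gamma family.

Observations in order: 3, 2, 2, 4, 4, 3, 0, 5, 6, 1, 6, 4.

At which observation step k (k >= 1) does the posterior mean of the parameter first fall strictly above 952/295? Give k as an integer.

k = 12

obs 1: x=3 → posterior Gamma(11, 15/4)
obs 2: x=2 → posterior Gamma(13, 19/4)
obs 3: x=2 → posterior Gamma(15, 23/4)
obs 4: x=4 → posterior Gamma(19, 27/4)
obs 5: x=4 → posterior Gamma(23, 31/4)
obs 6: x=3 → posterior Gamma(26, 35/4)
obs 7: x=0 → posterior Gamma(26, 39/4)
obs 8: x=5 → posterior Gamma(31, 43/4)
obs 9: x=6 → posterior Gamma(37, 47/4)
obs 10: x=1 → posterior Gamma(38, 51/4)
obs 11: x=6 → posterior Gamma(44, 55/4)
obs 12: x=4 → posterior Gamma(48, 59/4)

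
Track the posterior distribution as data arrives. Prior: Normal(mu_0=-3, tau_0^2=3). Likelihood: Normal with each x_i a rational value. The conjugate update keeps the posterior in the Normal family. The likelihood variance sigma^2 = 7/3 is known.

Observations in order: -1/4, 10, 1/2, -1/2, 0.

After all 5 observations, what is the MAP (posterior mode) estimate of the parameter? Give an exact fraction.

obs 1: x=-1/4 → posterior Normal(-93/64, 21/16)
obs 2: x=10 → posterior Normal(267/100, 21/25)
obs 3: x=1/2 → posterior Normal(285/136, 21/34)
obs 4: x=-1/2 → posterior Normal(267/172, 21/43)
obs 5: x=0 → posterior Normal(267/208, 21/52)

267/208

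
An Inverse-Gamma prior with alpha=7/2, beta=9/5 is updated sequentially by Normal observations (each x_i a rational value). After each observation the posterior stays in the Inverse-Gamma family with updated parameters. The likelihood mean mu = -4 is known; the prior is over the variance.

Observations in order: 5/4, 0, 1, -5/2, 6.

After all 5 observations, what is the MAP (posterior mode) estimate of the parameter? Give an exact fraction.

obs 1: x=5/4 → posterior Inverse-Gamma(4, 2493/160)
obs 2: x=0 → posterior Inverse-Gamma(9/2, 3773/160)
obs 3: x=1 → posterior Inverse-Gamma(5, 5773/160)
obs 4: x=-5/2 → posterior Inverse-Gamma(11/2, 5953/160)
obs 5: x=6 → posterior Inverse-Gamma(6, 13953/160)

13953/1120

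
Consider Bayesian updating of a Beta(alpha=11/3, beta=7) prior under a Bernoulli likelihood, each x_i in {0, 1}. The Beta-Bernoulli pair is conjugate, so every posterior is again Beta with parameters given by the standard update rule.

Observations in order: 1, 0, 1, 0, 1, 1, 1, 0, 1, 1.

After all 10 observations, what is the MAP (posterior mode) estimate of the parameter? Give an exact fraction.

obs 1: x=1 → posterior Beta(14/3, 7)
obs 2: x=0 → posterior Beta(14/3, 8)
obs 3: x=1 → posterior Beta(17/3, 8)
obs 4: x=0 → posterior Beta(17/3, 9)
obs 5: x=1 → posterior Beta(20/3, 9)
obs 6: x=1 → posterior Beta(23/3, 9)
obs 7: x=1 → posterior Beta(26/3, 9)
obs 8: x=0 → posterior Beta(26/3, 10)
obs 9: x=1 → posterior Beta(29/3, 10)
obs 10: x=1 → posterior Beta(32/3, 10)

29/56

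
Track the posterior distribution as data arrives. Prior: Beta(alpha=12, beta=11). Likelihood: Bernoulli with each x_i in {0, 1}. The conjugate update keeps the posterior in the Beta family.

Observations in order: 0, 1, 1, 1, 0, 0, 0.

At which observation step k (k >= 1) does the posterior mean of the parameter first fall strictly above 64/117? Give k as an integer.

k = 4

obs 1: x=0 → posterior Beta(12, 12)
obs 2: x=1 → posterior Beta(13, 12)
obs 3: x=1 → posterior Beta(14, 12)
obs 4: x=1 → posterior Beta(15, 12)
obs 5: x=0 → posterior Beta(15, 13)
obs 6: x=0 → posterior Beta(15, 14)
obs 7: x=0 → posterior Beta(15, 15)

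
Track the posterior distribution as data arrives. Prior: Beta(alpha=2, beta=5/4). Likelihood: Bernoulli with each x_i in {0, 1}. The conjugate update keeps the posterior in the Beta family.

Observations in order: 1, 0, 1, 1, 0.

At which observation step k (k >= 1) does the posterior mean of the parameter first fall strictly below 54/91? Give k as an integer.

k = 2

obs 1: x=1 → posterior Beta(3, 5/4)
obs 2: x=0 → posterior Beta(3, 9/4)
obs 3: x=1 → posterior Beta(4, 9/4)
obs 4: x=1 → posterior Beta(5, 9/4)
obs 5: x=0 → posterior Beta(5, 13/4)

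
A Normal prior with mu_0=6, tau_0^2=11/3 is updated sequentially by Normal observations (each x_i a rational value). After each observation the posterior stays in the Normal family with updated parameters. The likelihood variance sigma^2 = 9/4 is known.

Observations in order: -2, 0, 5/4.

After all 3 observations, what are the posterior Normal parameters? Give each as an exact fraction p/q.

obs 1: x=-2 → posterior Normal(74/71, 99/71)
obs 2: x=0 → posterior Normal(74/115, 99/115)
obs 3: x=5/4 → posterior Normal(43/53, 33/53)

mu_0=43/53, tau_0^2=33/53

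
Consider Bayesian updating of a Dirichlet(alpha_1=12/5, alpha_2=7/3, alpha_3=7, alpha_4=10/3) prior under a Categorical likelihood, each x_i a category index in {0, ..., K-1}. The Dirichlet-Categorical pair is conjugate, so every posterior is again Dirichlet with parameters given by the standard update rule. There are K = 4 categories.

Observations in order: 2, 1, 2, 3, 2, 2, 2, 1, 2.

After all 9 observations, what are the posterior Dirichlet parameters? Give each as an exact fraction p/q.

alpha_1=12/5, alpha_2=13/3, alpha_3=13, alpha_4=13/3

obs 1: x=2 → posterior Dirichlet(12/5, 7/3, 8, 10/3)
obs 2: x=1 → posterior Dirichlet(12/5, 10/3, 8, 10/3)
obs 3: x=2 → posterior Dirichlet(12/5, 10/3, 9, 10/3)
obs 4: x=3 → posterior Dirichlet(12/5, 10/3, 9, 13/3)
obs 5: x=2 → posterior Dirichlet(12/5, 10/3, 10, 13/3)
obs 6: x=2 → posterior Dirichlet(12/5, 10/3, 11, 13/3)
obs 7: x=2 → posterior Dirichlet(12/5, 10/3, 12, 13/3)
obs 8: x=1 → posterior Dirichlet(12/5, 13/3, 12, 13/3)
obs 9: x=2 → posterior Dirichlet(12/5, 13/3, 13, 13/3)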